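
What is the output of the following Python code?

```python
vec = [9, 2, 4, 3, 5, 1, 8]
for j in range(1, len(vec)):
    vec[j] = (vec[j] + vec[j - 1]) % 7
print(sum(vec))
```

j=1: vec[1] = (2+9)%7 = 4 → [9, 4, 4, 3, 5, 1, 8]
j=2: vec[2] = (4+4)%7 = 1 → [9, 4, 1, 3, 5, 1, 8]
j=3: vec[3] = (3+1)%7 = 4 → [9, 4, 1, 4, 5, 1, 8]
j=4: vec[4] = (5+4)%7 = 2 → [9, 4, 1, 4, 2, 1, 8]
j=5: vec[5] = (1+2)%7 = 3 → [9, 4, 1, 4, 2, 3, 8]
j=6: vec[6] = (8+3)%7 = 4 → [9, 4, 1, 4, 2, 3, 4]
sum = 27

27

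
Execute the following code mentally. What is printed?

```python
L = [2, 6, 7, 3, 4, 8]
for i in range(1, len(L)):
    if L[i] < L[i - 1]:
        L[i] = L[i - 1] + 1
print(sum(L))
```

42

i=1: 6>=2, unchanged → [2, 6, 7, 3, 4, 8]
i=2: 7>=6, unchanged → [2, 6, 7, 3, 4, 8]
i=3: 3<7, L[3] = 7+1 = 8 → [2, 6, 7, 8, 4, 8]
i=4: 4<8, L[4] = 8+1 = 9 → [2, 6, 7, 8, 9, 8]
i=5: 8<9, L[5] = 9+1 = 10 → [2, 6, 7, 8, 9, 10]
sum = 42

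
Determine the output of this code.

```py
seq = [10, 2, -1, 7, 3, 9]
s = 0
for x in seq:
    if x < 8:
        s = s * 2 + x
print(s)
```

x=10: not <8
x=2: <8, s = 0*2+2 = 2
x=-1: <8, s = 2*2+(-1) = 3
x=7: <8, s = 3*2+7 = 13
x=3: <8, s = 13*2+3 = 29
x=9: not <8

29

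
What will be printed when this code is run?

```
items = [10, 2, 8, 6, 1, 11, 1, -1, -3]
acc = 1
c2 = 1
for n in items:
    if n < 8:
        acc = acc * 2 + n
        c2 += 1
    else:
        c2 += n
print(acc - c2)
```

195

n=10: not <8; c2=11
n=2: <8, acc = 1*2+2 = 4; c2=12
n=8: not <8; c2=20
n=6: <8, acc = 4*2+6 = 14; c2=21
n=1: <8, acc = 14*2+1 = 29; c2=22
n=11: not <8; c2=33
n=1: <8, acc = 29*2+1 = 59; c2=34
n=-1: <8, acc = 59*2+(-1) = 117; c2=35
n=-3: <8, acc = 117*2+(-3) = 231; c2=36
acc-c2 = 231-36 = 195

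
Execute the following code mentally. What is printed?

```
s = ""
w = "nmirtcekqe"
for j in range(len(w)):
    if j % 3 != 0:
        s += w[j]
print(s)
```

mitckq

j=0: skip
j=1: add 'm' → 'm'
j=2: add 'i' → 'mi'
j=3: skip
j=4: add 't' → 'mit'
j=5: add 'c' → 'mitc'
j=6: skip
j=7: add 'k' → 'mitck'
j=8: add 'q' → 'mitckq'
j=9: skip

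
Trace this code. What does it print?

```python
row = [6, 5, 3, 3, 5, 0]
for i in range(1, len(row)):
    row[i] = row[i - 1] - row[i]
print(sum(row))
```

-20

i=1: row[1] = 6-5 = 1 → [6, 1, 3, 3, 5, 0]
i=2: row[2] = 1-3 = -2 → [6, 1, -2, 3, 5, 0]
i=3: row[3] = (-2)-3 = -5 → [6, 1, -2, -5, 5, 0]
i=4: row[4] = (-5)-5 = -10 → [6, 1, -2, -5, -10, 0]
i=5: row[5] = (-10)-0 = -10 → [6, 1, -2, -5, -10, -10]
sum = -20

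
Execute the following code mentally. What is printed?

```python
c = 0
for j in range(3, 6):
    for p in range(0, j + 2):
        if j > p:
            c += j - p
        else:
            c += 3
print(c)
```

j=3,p=0: 3>0, c = 0+3 = 3
j=3,p=1: 3>1, c = 3+2 = 5
j=3,p=2: 3>2, c = 5+1 = 6
j=3,p=3: not 3>3, c = 6+3 = 9
j=3,p=4: not 3>4, c = 9+3 = 12
j=4,p=0: 4>0, c = 12+4 = 16
j=4,p=1: 4>1, c = 16+3 = 19
j=4,p=2: 4>2, c = 19+2 = 21
j=4,p=3: 4>3, c = 21+1 = 22
j=4,p=4: not 4>4, c = 22+3 = 25
j=4,p=5: not 4>5, c = 25+3 = 28
j=5,p=0: 5>0, c = 28+5 = 33
j=5,p=1: 5>1, c = 33+4 = 37
j=5,p=2: 5>2, c = 37+3 = 40
j=5,p=3: 5>3, c = 40+2 = 42
j=5,p=4: 5>4, c = 42+1 = 43
j=5,p=5: not 5>5, c = 43+3 = 46
j=5,p=6: not 5>6, c = 46+3 = 49

49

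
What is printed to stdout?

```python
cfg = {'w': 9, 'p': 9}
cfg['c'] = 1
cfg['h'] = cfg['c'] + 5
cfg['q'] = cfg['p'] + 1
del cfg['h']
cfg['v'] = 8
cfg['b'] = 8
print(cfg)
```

{'w': 9, 'p': 9, 'c': 1, 'q': 10, 'v': 8, 'b': 8}

cfg['c'] = 1 → {'w': 9, 'p': 9, 'c': 1}
cfg['h'] = cfg['c']+5 = 6 → {'w': 9, 'p': 9, 'c': 1, 'h': 6}
cfg['q'] = cfg['p']+1 = 10 → {'w': 9, 'p': 9, 'c': 1, 'h': 6, 'q': 10}
del 'h' → {'w': 9, 'p': 9, 'c': 1, 'q': 10}
cfg['v'] = 8 → {'w': 9, 'p': 9, 'c': 1, 'q': 10, 'v': 8}
cfg['b'] = 8 → {'w': 9, 'p': 9, 'c': 1, 'q': 10, 'v': 8, 'b': 8}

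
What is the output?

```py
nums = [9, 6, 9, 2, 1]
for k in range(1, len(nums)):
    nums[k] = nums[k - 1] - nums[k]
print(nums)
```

k=1: nums[1] = 9-6 = 3 → [9, 3, 9, 2, 1]
k=2: nums[2] = 3-9 = -6 → [9, 3, -6, 2, 1]
k=3: nums[3] = (-6)-2 = -8 → [9, 3, -6, -8, 1]
k=4: nums[4] = (-8)-1 = -9 → [9, 3, -6, -8, -9]

[9, 3, -6, -8, -9]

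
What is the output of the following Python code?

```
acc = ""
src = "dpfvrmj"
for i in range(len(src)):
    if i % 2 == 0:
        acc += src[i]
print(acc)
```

i=0: add 'd' → 'd'
i=1: skip
i=2: add 'f' → 'df'
i=3: skip
i=4: add 'r' → 'dfr'
i=5: skip
i=6: add 'j' → 'dfrj'

dfrj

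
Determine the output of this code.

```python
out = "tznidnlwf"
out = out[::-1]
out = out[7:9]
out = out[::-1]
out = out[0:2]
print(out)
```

tz

reverse → 'fwlndinzt'
slice [7:9] → 'zt'
reverse → 'tz'
slice [0:2] → 'tz'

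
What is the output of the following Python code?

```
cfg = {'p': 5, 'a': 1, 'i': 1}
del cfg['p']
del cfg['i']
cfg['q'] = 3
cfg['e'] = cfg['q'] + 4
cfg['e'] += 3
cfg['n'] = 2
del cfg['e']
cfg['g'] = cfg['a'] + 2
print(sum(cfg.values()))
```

del 'p' → {'a': 1, 'i': 1}
del 'i' → {'a': 1}
cfg['q'] = 3 → {'a': 1, 'q': 3}
cfg['e'] = cfg['q']+4 = 7 → {'a': 1, 'q': 3, 'e': 7}
cfg['e'] = 7+3 = 10 → {'a': 1, 'q': 3, 'e': 10}
cfg['n'] = 2 → {'a': 1, 'q': 3, 'e': 10, 'n': 2}
del 'e' → {'a': 1, 'q': 3, 'n': 2}
cfg['g'] = cfg['a']+2 = 3 → {'a': 1, 'q': 3, 'n': 2, 'g': 3}
sum of values = 9

9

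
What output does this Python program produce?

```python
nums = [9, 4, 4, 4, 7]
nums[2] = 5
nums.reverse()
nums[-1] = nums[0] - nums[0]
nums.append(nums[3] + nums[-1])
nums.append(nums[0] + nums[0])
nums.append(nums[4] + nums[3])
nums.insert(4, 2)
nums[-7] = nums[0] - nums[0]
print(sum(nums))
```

39

nums[2] = 5 → [9, 4, 5, 4, 7]
reverse → [7, 4, 5, 4, 9]
nums[-1] = nums[0]-nums[0] = 7-7 = 0 → [7, 4, 5, 4, 0]
append nums[3]+nums[-1] = 4+0 = 4 → [7, 4, 5, 4, 0, 4]
append nums[0]+nums[0] = 7+7 = 14 → [7, 4, 5, 4, 0, 4, 14]
append nums[4]+nums[3] = 0+4 = 4 → [7, 4, 5, 4, 0, 4, 14, 4]
insert 2 at 4 → [7, 4, 5, 4, 2, 0, 4, 14, 4]
nums[-7] = nums[0]-nums[0] = 7-7 = 0 → [7, 4, 0, 4, 2, 0, 4, 14, 4]
sum = 39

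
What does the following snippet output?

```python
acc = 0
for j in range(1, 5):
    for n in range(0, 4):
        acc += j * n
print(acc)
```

j=1,n=0: acc = 0+0 = 0
j=1,n=1: acc = 0+1 = 1
j=1,n=2: acc = 1+2 = 3
j=1,n=3: acc = 3+3 = 6
j=2,n=0: acc = 6+0 = 6
j=2,n=1: acc = 6+2 = 8
j=2,n=2: acc = 8+4 = 12
j=2,n=3: acc = 12+6 = 18
j=3,n=0: acc = 18+0 = 18
j=3,n=1: acc = 18+3 = 21
j=3,n=2: acc = 21+6 = 27
j=3,n=3: acc = 27+9 = 36
j=4,n=0: acc = 36+0 = 36
j=4,n=1: acc = 36+4 = 40
j=4,n=2: acc = 40+8 = 48
j=4,n=3: acc = 48+12 = 60

60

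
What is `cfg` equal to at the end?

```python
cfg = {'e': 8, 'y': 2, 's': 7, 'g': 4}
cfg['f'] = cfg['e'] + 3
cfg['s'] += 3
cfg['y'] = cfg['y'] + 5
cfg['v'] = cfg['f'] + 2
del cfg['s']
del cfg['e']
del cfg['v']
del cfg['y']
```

{'g': 4, 'f': 11}

cfg['f'] = cfg['e']+3 = 11 → {'e': 8, 'y': 2, 's': 7, 'g': 4, 'f': 11}
cfg['s'] = 7+3 = 10 → {'e': 8, 'y': 2, 's': 10, 'g': 4, 'f': 11}
cfg['y'] = cfg['y']+5 = 7 → {'e': 8, 'y': 7, 's': 10, 'g': 4, 'f': 11}
cfg['v'] = cfg['f']+2 = 13 → {'e': 8, 'y': 7, 's': 10, 'g': 4, 'f': 11, 'v': 13}
del 's' → {'e': 8, 'y': 7, 'g': 4, 'f': 11, 'v': 13}
del 'e' → {'y': 7, 'g': 4, 'f': 11, 'v': 13}
del 'v' → {'y': 7, 'g': 4, 'f': 11}
del 'y' → {'g': 4, 'f': 11}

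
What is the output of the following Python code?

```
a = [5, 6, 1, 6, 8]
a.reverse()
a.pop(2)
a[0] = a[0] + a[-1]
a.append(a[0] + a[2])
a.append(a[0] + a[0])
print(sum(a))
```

75

reverse → [8, 6, 1, 6, 5]
pop(2) removes 1 → [8, 6, 6, 5]
a[0] = a[0]+a[-1] = 8+5 = 13 → [13, 6, 6, 5]
append a[0]+a[2] = 13+6 = 19 → [13, 6, 6, 5, 19]
append a[0]+a[0] = 13+13 = 26 → [13, 6, 6, 5, 19, 26]
sum = 75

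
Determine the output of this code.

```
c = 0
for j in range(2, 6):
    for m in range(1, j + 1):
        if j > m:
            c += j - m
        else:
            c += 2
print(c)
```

28

j=2,m=1: 2>1, c = 0+1 = 1
j=2,m=2: not 2>2, c = 1+2 = 3
j=3,m=1: 3>1, c = 3+2 = 5
j=3,m=2: 3>2, c = 5+1 = 6
j=3,m=3: not 3>3, c = 6+2 = 8
j=4,m=1: 4>1, c = 8+3 = 11
j=4,m=2: 4>2, c = 11+2 = 13
j=4,m=3: 4>3, c = 13+1 = 14
j=4,m=4: not 4>4, c = 14+2 = 16
j=5,m=1: 5>1, c = 16+4 = 20
j=5,m=2: 5>2, c = 20+3 = 23
j=5,m=3: 5>3, c = 23+2 = 25
j=5,m=4: 5>4, c = 25+1 = 26
j=5,m=5: not 5>5, c = 26+2 = 28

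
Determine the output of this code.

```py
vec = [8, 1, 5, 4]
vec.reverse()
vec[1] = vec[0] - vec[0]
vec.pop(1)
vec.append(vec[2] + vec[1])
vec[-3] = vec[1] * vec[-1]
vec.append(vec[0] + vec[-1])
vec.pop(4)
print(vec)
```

reverse → [4, 5, 1, 8]
vec[1] = vec[0]-vec[0] = 4-4 = 0 → [4, 0, 1, 8]
pop(1) removes 0 → [4, 1, 8]
append vec[2]+vec[1] = 8+1 = 9 → [4, 1, 8, 9]
vec[-3] = vec[1]*vec[-1] = 1*9 = 9 → [4, 9, 8, 9]
append vec[0]+vec[-1] = 4+9 = 13 → [4, 9, 8, 9, 13]
pop(4) removes 13 → [4, 9, 8, 9]

[4, 9, 8, 9]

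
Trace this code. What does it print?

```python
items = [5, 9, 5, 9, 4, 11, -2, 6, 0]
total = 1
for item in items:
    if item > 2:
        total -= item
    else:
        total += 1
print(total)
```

item=5: >2, total = 1-5 = -4
item=9: >2, total = (-4)-9 = -13
item=5: >2, total = (-13)-5 = -18
item=9: >2, total = (-18)-9 = -27
item=4: >2, total = (-27)-4 = -31
item=11: >2, total = (-31)-11 = -42
item=-2: not >2, total = (-42)+1 = -41
item=6: >2, total = (-41)-6 = -47
item=0: not >2, total = (-47)+1 = -46

-46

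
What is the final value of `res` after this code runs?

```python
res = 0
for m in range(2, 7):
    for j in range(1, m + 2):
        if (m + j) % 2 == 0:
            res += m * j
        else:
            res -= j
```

m=2,j=1: odd sum, res = 0-1 = -1
m=2,j=2: even sum, res = (-1)+4 = 3
m=2,j=3: odd sum, res = 3-3 = 0
m=3,j=1: even sum, res = 0+3 = 3
m=3,j=2: odd sum, res = 3-2 = 1
m=3,j=3: even sum, res = 1+9 = 10
m=3,j=4: odd sum, res = 10-4 = 6
m=4,j=1: odd sum, res = 6-1 = 5
m=4,j=2: even sum, res = 5+8 = 13
m=4,j=3: odd sum, res = 13-3 = 10
m=4,j=4: even sum, res = 10+16 = 26
m=4,j=5: odd sum, res = 26-5 = 21
m=5,j=1: even sum, res = 21+5 = 26
m=5,j=2: odd sum, res = 26-2 = 24
m=5,j=3: even sum, res = 24+15 = 39
m=5,j=4: odd sum, res = 39-4 = 35
m=5,j=5: even sum, res = 35+25 = 60
m=5,j=6: odd sum, res = 60-6 = 54
m=6,j=1: odd sum, res = 54-1 = 53
m=6,j=2: even sum, res = 53+12 = 65
m=6,j=3: odd sum, res = 65-3 = 62
m=6,j=4: even sum, res = 62+24 = 86
m=6,j=5: odd sum, res = 86-5 = 81
m=6,j=6: even sum, res = 81+36 = 117
m=6,j=7: odd sum, res = 117-7 = 110

110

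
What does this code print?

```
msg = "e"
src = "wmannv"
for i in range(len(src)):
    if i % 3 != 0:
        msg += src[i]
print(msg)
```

i=0: skip
i=1: add 'm' → 'em'
i=2: add 'a' → 'ema'
i=3: skip
i=4: add 'n' → 'eman'
i=5: add 'v' → 'emanv'

emanv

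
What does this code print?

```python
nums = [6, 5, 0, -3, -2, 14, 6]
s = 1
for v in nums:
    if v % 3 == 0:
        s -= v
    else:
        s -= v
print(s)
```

v=6: %3==0, s = 1-6 = -5
v=5: not %3==0, s = (-5)-5 = -10
v=0: %3==0, s = (-10)-0 = -10
v=-3: %3==0, s = (-10)-(-3) = -7
v=-2: not %3==0, s = (-7)-(-2) = -5
v=14: not %3==0, s = (-5)-14 = -19
v=6: %3==0, s = (-19)-6 = -25

-25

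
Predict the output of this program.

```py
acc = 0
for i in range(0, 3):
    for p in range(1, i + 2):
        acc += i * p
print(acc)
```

15

i=0,p=1: acc = 0+0 = 0
i=1,p=1: acc = 0+1 = 1
i=1,p=2: acc = 1+2 = 3
i=2,p=1: acc = 3+2 = 5
i=2,p=2: acc = 5+4 = 9
i=2,p=3: acc = 9+6 = 15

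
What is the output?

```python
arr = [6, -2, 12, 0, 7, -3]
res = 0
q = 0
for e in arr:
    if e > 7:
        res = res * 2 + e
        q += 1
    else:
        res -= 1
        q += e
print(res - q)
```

e=6: not >7, res = 0-1 = -1; q=6
e=-2: not >7, res = (-1)-1 = -2; q=4
e=12: >7, res = (-2)*2+12 = 8; q=5
e=0: not >7, res = 8-1 = 7; q=5
e=7: not >7, res = 7-1 = 6; q=12
e=-3: not >7, res = 6-1 = 5; q=9
res-q = 5-9 = -4

-4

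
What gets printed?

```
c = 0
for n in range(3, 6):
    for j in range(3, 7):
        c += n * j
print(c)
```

216

n=3,j=3: c = 0+9 = 9
n=3,j=4: c = 9+12 = 21
n=3,j=5: c = 21+15 = 36
n=3,j=6: c = 36+18 = 54
n=4,j=3: c = 54+12 = 66
n=4,j=4: c = 66+16 = 82
n=4,j=5: c = 82+20 = 102
n=4,j=6: c = 102+24 = 126
n=5,j=3: c = 126+15 = 141
n=5,j=4: c = 141+20 = 161
n=5,j=5: c = 161+25 = 186
n=5,j=6: c = 186+30 = 216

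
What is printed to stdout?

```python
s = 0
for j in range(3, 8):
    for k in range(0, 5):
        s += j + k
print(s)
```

175

j=3,k=0: s = 0+3 = 3
j=3,k=1: s = 3+4 = 7
j=3,k=2: s = 7+5 = 12
j=3,k=3: s = 12+6 = 18
j=3,k=4: s = 18+7 = 25
j=4,k=0: s = 25+4 = 29
j=4,k=1: s = 29+5 = 34
j=4,k=2: s = 34+6 = 40
j=4,k=3: s = 40+7 = 47
j=4,k=4: s = 47+8 = 55
j=5,k=0: s = 55+5 = 60
j=5,k=1: s = 60+6 = 66
j=5,k=2: s = 66+7 = 73
j=5,k=3: s = 73+8 = 81
j=5,k=4: s = 81+9 = 90
j=6,k=0: s = 90+6 = 96
j=6,k=1: s = 96+7 = 103
j=6,k=2: s = 103+8 = 111
j=6,k=3: s = 111+9 = 120
j=6,k=4: s = 120+10 = 130
j=7,k=0: s = 130+7 = 137
j=7,k=1: s = 137+8 = 145
j=7,k=2: s = 145+9 = 154
j=7,k=3: s = 154+10 = 164
j=7,k=4: s = 164+11 = 175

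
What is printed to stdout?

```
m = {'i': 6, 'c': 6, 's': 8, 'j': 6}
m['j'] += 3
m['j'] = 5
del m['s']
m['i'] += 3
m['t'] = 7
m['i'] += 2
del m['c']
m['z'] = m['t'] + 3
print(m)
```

m['j'] = 6+3 = 9 → {'i': 6, 'c': 6, 's': 8, 'j': 9}
m['j'] = 5 → {'i': 6, 'c': 6, 's': 8, 'j': 5}
del 's' → {'i': 6, 'c': 6, 'j': 5}
m['i'] = 6+3 = 9 → {'i': 9, 'c': 6, 'j': 5}
m['t'] = 7 → {'i': 9, 'c': 6, 'j': 5, 't': 7}
m['i'] = 9+2 = 11 → {'i': 11, 'c': 6, 'j': 5, 't': 7}
del 'c' → {'i': 11, 'j': 5, 't': 7}
m['z'] = m['t']+3 = 10 → {'i': 11, 'j': 5, 't': 7, 'z': 10}

{'i': 11, 'j': 5, 't': 7, 'z': 10}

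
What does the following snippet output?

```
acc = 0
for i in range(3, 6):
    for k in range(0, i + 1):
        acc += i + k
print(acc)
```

i=3,k=0: acc = 0+3 = 3
i=3,k=1: acc = 3+4 = 7
i=3,k=2: acc = 7+5 = 12
i=3,k=3: acc = 12+6 = 18
i=4,k=0: acc = 18+4 = 22
i=4,k=1: acc = 22+5 = 27
i=4,k=2: acc = 27+6 = 33
i=4,k=3: acc = 33+7 = 40
i=4,k=4: acc = 40+8 = 48
i=5,k=0: acc = 48+5 = 53
i=5,k=1: acc = 53+6 = 59
i=5,k=2: acc = 59+7 = 66
i=5,k=3: acc = 66+8 = 74
i=5,k=4: acc = 74+9 = 83
i=5,k=5: acc = 83+10 = 93

93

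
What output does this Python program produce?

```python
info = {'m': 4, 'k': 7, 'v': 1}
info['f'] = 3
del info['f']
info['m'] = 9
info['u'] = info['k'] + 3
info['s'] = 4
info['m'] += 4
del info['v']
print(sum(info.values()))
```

34

info['f'] = 3 → {'m': 4, 'k': 7, 'v': 1, 'f': 3}
del 'f' → {'m': 4, 'k': 7, 'v': 1}
info['m'] = 9 → {'m': 9, 'k': 7, 'v': 1}
info['u'] = info['k']+3 = 10 → {'m': 9, 'k': 7, 'v': 1, 'u': 10}
info['s'] = 4 → {'m': 9, 'k': 7, 'v': 1, 'u': 10, 's': 4}
info['m'] = 9+4 = 13 → {'m': 13, 'k': 7, 'v': 1, 'u': 10, 's': 4}
del 'v' → {'m': 13, 'k': 7, 'u': 10, 's': 4}
sum of values = 34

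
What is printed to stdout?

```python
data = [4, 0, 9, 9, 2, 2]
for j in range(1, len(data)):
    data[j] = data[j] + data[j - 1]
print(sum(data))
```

93

j=1: data[1] = 0+4 = 4 → [4, 4, 9, 9, 2, 2]
j=2: data[2] = 9+4 = 13 → [4, 4, 13, 9, 2, 2]
j=3: data[3] = 9+13 = 22 → [4, 4, 13, 22, 2, 2]
j=4: data[4] = 2+22 = 24 → [4, 4, 13, 22, 24, 2]
j=5: data[5] = 2+24 = 26 → [4, 4, 13, 22, 24, 26]
sum = 93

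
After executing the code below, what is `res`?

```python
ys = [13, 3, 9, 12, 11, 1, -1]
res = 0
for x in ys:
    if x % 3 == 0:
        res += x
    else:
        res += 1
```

x=13: not %3==0, res = 0+1 = 1
x=3: %3==0, res = 1+3 = 4
x=9: %3==0, res = 4+9 = 13
x=12: %3==0, res = 13+12 = 25
x=11: not %3==0, res = 25+1 = 26
x=1: not %3==0, res = 26+1 = 27
x=-1: not %3==0, res = 27+1 = 28

28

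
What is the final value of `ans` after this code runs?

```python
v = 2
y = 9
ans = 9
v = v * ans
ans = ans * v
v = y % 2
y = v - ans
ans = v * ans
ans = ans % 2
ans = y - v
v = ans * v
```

v = 2*9 = 18
ans = 9*18 = 162
v = 9%2 = 1
y = 1-162 = -161
ans = 1*162 = 162
ans = 162%2 = 0
ans = (-161)-1 = -162
v = (-162)*1 = -162

-162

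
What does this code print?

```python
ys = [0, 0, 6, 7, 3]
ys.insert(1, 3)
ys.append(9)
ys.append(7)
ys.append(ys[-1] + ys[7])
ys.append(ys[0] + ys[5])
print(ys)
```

insert 3 at 1 → [0, 3, 0, 6, 7, 3]
append 9 → [0, 3, 0, 6, 7, 3, 9]
append 7 → [0, 3, 0, 6, 7, 3, 9, 7]
append ys[-1]+ys[7] = 7+7 = 14 → [0, 3, 0, 6, 7, 3, 9, 7, 14]
append ys[0]+ys[5] = 0+3 = 3 → [0, 3, 0, 6, 7, 3, 9, 7, 14, 3]

[0, 3, 0, 6, 7, 3, 9, 7, 14, 3]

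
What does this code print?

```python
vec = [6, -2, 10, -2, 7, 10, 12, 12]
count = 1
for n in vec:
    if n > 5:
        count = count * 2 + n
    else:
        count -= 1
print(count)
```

n=6: >5, count = 1*2+6 = 8
n=-2: not >5, count = 8-1 = 7
n=10: >5, count = 7*2+10 = 24
n=-2: not >5, count = 24-1 = 23
n=7: >5, count = 23*2+7 = 53
n=10: >5, count = 53*2+10 = 116
n=12: >5, count = 116*2+12 = 244
n=12: >5, count = 244*2+12 = 500

500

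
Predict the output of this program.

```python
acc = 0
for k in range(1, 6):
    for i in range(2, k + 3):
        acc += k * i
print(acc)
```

k=1,i=2: acc = 0+2 = 2
k=1,i=3: acc = 2+3 = 5
k=2,i=2: acc = 5+4 = 9
k=2,i=3: acc = 9+6 = 15
k=2,i=4: acc = 15+8 = 23
k=3,i=2: acc = 23+6 = 29
k=3,i=3: acc = 29+9 = 38
k=3,i=4: acc = 38+12 = 50
k=3,i=5: acc = 50+15 = 65
k=4,i=2: acc = 65+8 = 73
k=4,i=3: acc = 73+12 = 85
k=4,i=4: acc = 85+16 = 101
k=4,i=5: acc = 101+20 = 121
k=4,i=6: acc = 121+24 = 145
k=5,i=2: acc = 145+10 = 155
k=5,i=3: acc = 155+15 = 170
k=5,i=4: acc = 170+20 = 190
k=5,i=5: acc = 190+25 = 215
k=5,i=6: acc = 215+30 = 245
k=5,i=7: acc = 245+35 = 280

280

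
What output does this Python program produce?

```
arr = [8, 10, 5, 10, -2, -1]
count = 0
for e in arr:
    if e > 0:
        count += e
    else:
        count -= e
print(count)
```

e=8: >0, count = 0+8 = 8
e=10: >0, count = 8+10 = 18
e=5: >0, count = 18+5 = 23
e=10: >0, count = 23+10 = 33
e=-2: not >0, count = 33-(-2) = 35
e=-1: not >0, count = 35-(-1) = 36

36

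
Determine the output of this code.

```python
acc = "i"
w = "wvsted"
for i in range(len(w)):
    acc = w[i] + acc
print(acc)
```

detsvwi

i=0: prepend 'w' → 'wi'
i=1: prepend 'v' → 'vwi'
i=2: prepend 's' → 'svwi'
i=3: prepend 't' → 'tsvwi'
i=4: prepend 'e' → 'etsvwi'
i=5: prepend 'd' → 'detsvwi'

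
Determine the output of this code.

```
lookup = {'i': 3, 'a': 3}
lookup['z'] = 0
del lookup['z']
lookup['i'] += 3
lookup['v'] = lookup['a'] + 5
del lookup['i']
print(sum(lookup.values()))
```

lookup['z'] = 0 → {'i': 3, 'a': 3, 'z': 0}
del 'z' → {'i': 3, 'a': 3}
lookup['i'] = 3+3 = 6 → {'i': 6, 'a': 3}
lookup['v'] = lookup['a']+5 = 8 → {'i': 6, 'a': 3, 'v': 8}
del 'i' → {'a': 3, 'v': 8}
sum of values = 11

11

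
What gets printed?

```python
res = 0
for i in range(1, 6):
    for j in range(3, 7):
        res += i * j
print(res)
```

270

i=1,j=3: res = 0+3 = 3
i=1,j=4: res = 3+4 = 7
i=1,j=5: res = 7+5 = 12
i=1,j=6: res = 12+6 = 18
i=2,j=3: res = 18+6 = 24
i=2,j=4: res = 24+8 = 32
i=2,j=5: res = 32+10 = 42
i=2,j=6: res = 42+12 = 54
i=3,j=3: res = 54+9 = 63
i=3,j=4: res = 63+12 = 75
i=3,j=5: res = 75+15 = 90
i=3,j=6: res = 90+18 = 108
i=4,j=3: res = 108+12 = 120
i=4,j=4: res = 120+16 = 136
i=4,j=5: res = 136+20 = 156
i=4,j=6: res = 156+24 = 180
i=5,j=3: res = 180+15 = 195
i=5,j=4: res = 195+20 = 215
i=5,j=5: res = 215+25 = 240
i=5,j=6: res = 240+30 = 270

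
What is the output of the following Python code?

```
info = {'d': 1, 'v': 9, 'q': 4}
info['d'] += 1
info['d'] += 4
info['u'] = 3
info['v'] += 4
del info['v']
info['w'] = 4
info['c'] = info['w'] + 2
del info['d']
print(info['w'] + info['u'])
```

7

info['d'] = 1+1 = 2 → {'d': 2, 'v': 9, 'q': 4}
info['d'] = 2+4 = 6 → {'d': 6, 'v': 9, 'q': 4}
info['u'] = 3 → {'d': 6, 'v': 9, 'q': 4, 'u': 3}
info['v'] = 9+4 = 13 → {'d': 6, 'v': 13, 'q': 4, 'u': 3}
del 'v' → {'d': 6, 'q': 4, 'u': 3}
info['w'] = 4 → {'d': 6, 'q': 4, 'u': 3, 'w': 4}
info['c'] = info['w']+2 = 6 → {'d': 6, 'q': 4, 'u': 3, 'w': 4, 'c': 6}
del 'd' → {'q': 4, 'u': 3, 'w': 4, 'c': 6}
info['w']+info['u'] = 4+3 = 7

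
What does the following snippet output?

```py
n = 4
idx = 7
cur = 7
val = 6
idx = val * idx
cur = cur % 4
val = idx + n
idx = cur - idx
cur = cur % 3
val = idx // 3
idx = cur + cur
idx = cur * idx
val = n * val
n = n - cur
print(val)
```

-52

idx = 6*7 = 42
cur = 7%4 = 3
val = 42+4 = 46
idx = 3-42 = -39
cur = 3%3 = 0
val = (-39)//3 = -13
idx = 0+0 = 0
idx = 0*0 = 0
val = 4*(-13) = -52
n = 4-0 = 4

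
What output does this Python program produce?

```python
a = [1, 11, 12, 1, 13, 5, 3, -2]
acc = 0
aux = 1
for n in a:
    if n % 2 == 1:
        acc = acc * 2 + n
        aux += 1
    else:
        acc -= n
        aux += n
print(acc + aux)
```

108

n=1: odd, acc = 0*2+1 = 1; aux=2
n=11: odd, acc = 1*2+11 = 13; aux=3
n=12: not odd, acc = 13-12 = 1; aux=15
n=1: odd, acc = 1*2+1 = 3; aux=16
n=13: odd, acc = 3*2+13 = 19; aux=17
n=5: odd, acc = 19*2+5 = 43; aux=18
n=3: odd, acc = 43*2+3 = 89; aux=19
n=-2: not odd, acc = 89-(-2) = 91; aux=17
acc+aux = 91+17 = 108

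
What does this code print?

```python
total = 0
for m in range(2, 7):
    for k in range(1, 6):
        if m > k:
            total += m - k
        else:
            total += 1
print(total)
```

m=2,k=1: 2>1, total = 0+1 = 1
m=2,k=2: not 2>2, total = 1+1 = 2
m=2,k=3: not 2>3, total = 2+1 = 3
m=2,k=4: not 2>4, total = 3+1 = 4
m=2,k=5: not 2>5, total = 4+1 = 5
m=3,k=1: 3>1, total = 5+2 = 7
m=3,k=2: 3>2, total = 7+1 = 8
m=3,k=3: not 3>3, total = 8+1 = 9
m=3,k=4: not 3>4, total = 9+1 = 10
m=3,k=5: not 3>5, total = 10+1 = 11
m=4,k=1: 4>1, total = 11+3 = 14
m=4,k=2: 4>2, total = 14+2 = 16
m=4,k=3: 4>3, total = 16+1 = 17
m=4,k=4: not 4>4, total = 17+1 = 18
m=4,k=5: not 4>5, total = 18+1 = 19
m=5,k=1: 5>1, total = 19+4 = 23
m=5,k=2: 5>2, total = 23+3 = 26
m=5,k=3: 5>3, total = 26+2 = 28
m=5,k=4: 5>4, total = 28+1 = 29
m=5,k=5: not 5>5, total = 29+1 = 30
m=6,k=1: 6>1, total = 30+5 = 35
m=6,k=2: 6>2, total = 35+4 = 39
m=6,k=3: 6>3, total = 39+3 = 42
m=6,k=4: 6>4, total = 42+2 = 44
m=6,k=5: 6>5, total = 44+1 = 45

45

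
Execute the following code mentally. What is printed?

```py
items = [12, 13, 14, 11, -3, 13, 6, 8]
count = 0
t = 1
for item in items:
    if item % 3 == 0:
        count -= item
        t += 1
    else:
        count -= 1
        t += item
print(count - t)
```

item=12: %3==0, count = 0-12 = -12; t=2
item=13: not %3==0, count = (-12)-1 = -13; t=15
item=14: not %3==0, count = (-13)-1 = -14; t=29
item=11: not %3==0, count = (-14)-1 = -15; t=40
item=-3: %3==0, count = (-15)-(-3) = -12; t=41
item=13: not %3==0, count = (-12)-1 = -13; t=54
item=6: %3==0, count = (-13)-6 = -19; t=55
item=8: not %3==0, count = (-19)-1 = -20; t=63
count-t = (-20)-63 = -83

-83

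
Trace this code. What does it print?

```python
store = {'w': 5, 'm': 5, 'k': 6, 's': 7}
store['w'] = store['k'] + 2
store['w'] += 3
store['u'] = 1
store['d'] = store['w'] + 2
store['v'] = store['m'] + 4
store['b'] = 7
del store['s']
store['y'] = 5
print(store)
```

{'w': 11, 'm': 5, 'k': 6, 'u': 1, 'd': 13, 'v': 9, 'b': 7, 'y': 5}

store['w'] = store['k']+2 = 8 → {'w': 8, 'm': 5, 'k': 6, 's': 7}
store['w'] = 8+3 = 11 → {'w': 11, 'm': 5, 'k': 6, 's': 7}
store['u'] = 1 → {'w': 11, 'm': 5, 'k': 6, 's': 7, 'u': 1}
store['d'] = store['w']+2 = 13 → {'w': 11, 'm': 5, 'k': 6, 's': 7, 'u': 1, 'd': 13}
store['v'] = store['m']+4 = 9 → {'w': 11, 'm': 5, 'k': 6, 's': 7, 'u': 1, 'd': 13, 'v': 9}
store['b'] = 7 → {'w': 11, 'm': 5, 'k': 6, 's': 7, 'u': 1, 'd': 13, 'v': 9, 'b': 7}
del 's' → {'w': 11, 'm': 5, 'k': 6, 'u': 1, 'd': 13, 'v': 9, 'b': 7}
store['y'] = 5 → {'w': 11, 'm': 5, 'k': 6, 'u': 1, 'd': 13, 'v': 9, 'b': 7, 'y': 5}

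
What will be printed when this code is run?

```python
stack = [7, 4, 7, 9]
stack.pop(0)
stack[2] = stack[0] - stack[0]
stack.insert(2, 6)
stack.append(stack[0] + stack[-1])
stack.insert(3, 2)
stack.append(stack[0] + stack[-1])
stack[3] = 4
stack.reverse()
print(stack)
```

[8, 4, 0, 4, 6, 7, 4]

pop(0) removes 7 → [4, 7, 9]
stack[2] = stack[0]-stack[0] = 4-4 = 0 → [4, 7, 0]
insert 6 at 2 → [4, 7, 6, 0]
append stack[0]+stack[-1] = 4+0 = 4 → [4, 7, 6, 0, 4]
insert 2 at 3 → [4, 7, 6, 2, 0, 4]
append stack[0]+stack[-1] = 4+4 = 8 → [4, 7, 6, 2, 0, 4, 8]
stack[3] = 4 → [4, 7, 6, 4, 0, 4, 8]
reverse → [8, 4, 0, 4, 6, 7, 4]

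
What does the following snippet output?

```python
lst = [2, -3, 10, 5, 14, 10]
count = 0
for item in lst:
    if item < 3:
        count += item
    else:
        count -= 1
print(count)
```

item=2: <3, count = 0+2 = 2
item=-3: <3, count = 2+(-3) = -1
item=10: not <3, count = (-1)-1 = -2
item=5: not <3, count = (-2)-1 = -3
item=14: not <3, count = (-3)-1 = -4
item=10: not <3, count = (-4)-1 = -5

-5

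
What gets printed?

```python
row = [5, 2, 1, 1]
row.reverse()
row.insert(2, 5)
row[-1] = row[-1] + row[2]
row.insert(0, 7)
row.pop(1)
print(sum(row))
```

25

reverse → [1, 1, 2, 5]
insert 5 at 2 → [1, 1, 5, 2, 5]
row[-1] = row[-1]+row[2] = 5+5 = 10 → [1, 1, 5, 2, 10]
insert 7 at 0 → [7, 1, 1, 5, 2, 10]
pop(1) removes 1 → [7, 1, 5, 2, 10]
sum = 25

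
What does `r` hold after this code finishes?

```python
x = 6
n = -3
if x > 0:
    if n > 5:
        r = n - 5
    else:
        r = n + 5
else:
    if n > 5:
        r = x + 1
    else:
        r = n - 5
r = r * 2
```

4

x=6, n=-3
x > 0 is True; n > 5 is False
→ r = n + 5 = 2
r = 2*2 = 4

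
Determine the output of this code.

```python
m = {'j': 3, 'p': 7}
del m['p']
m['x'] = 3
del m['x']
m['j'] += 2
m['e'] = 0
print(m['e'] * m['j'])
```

del 'p' → {'j': 3}
m['x'] = 3 → {'j': 3, 'x': 3}
del 'x' → {'j': 3}
m['j'] = 3+2 = 5 → {'j': 5}
m['e'] = 0 → {'j': 5, 'e': 0}
m['e']*m['j'] = 0*5 = 0

0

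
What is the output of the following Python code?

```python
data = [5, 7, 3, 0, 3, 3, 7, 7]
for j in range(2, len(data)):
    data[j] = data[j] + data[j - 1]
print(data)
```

j=2: data[2] = 3+7 = 10 → [5, 7, 10, 0, 3, 3, 7, 7]
j=3: data[3] = 0+10 = 10 → [5, 7, 10, 10, 3, 3, 7, 7]
j=4: data[4] = 3+10 = 13 → [5, 7, 10, 10, 13, 3, 7, 7]
j=5: data[5] = 3+13 = 16 → [5, 7, 10, 10, 13, 16, 7, 7]
j=6: data[6] = 7+16 = 23 → [5, 7, 10, 10, 13, 16, 23, 7]
j=7: data[7] = 7+23 = 30 → [5, 7, 10, 10, 13, 16, 23, 30]

[5, 7, 10, 10, 13, 16, 23, 30]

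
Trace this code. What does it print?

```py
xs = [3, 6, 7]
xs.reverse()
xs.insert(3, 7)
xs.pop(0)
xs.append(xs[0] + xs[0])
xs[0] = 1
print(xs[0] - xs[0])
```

reverse → [7, 6, 3]
insert 7 at 3 → [7, 6, 3, 7]
pop(0) removes 7 → [6, 3, 7]
append xs[0]+xs[0] = 6+6 = 12 → [6, 3, 7, 12]
xs[0] = 1 → [1, 3, 7, 12]
xs[0]-xs[0] = 1-1 = 0

0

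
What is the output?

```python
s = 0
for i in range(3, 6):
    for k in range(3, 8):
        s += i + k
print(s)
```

i=3,k=3: s = 0+6 = 6
i=3,k=4: s = 6+7 = 13
i=3,k=5: s = 13+8 = 21
i=3,k=6: s = 21+9 = 30
i=3,k=7: s = 30+10 = 40
i=4,k=3: s = 40+7 = 47
i=4,k=4: s = 47+8 = 55
i=4,k=5: s = 55+9 = 64
i=4,k=6: s = 64+10 = 74
i=4,k=7: s = 74+11 = 85
i=5,k=3: s = 85+8 = 93
i=5,k=4: s = 93+9 = 102
i=5,k=5: s = 102+10 = 112
i=5,k=6: s = 112+11 = 123
i=5,k=7: s = 123+12 = 135

135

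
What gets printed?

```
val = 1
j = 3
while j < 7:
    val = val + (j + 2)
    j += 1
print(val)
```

j=3: val = 1+5 = 6
j=4: val = 6+6 = 12
j=5: val = 12+7 = 19
j=6: val = 19+8 = 27

27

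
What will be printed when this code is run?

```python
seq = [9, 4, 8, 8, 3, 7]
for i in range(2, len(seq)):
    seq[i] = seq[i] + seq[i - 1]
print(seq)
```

i=2: seq[2] = 8+4 = 12 → [9, 4, 12, 8, 3, 7]
i=3: seq[3] = 8+12 = 20 → [9, 4, 12, 20, 3, 7]
i=4: seq[4] = 3+20 = 23 → [9, 4, 12, 20, 23, 7]
i=5: seq[5] = 7+23 = 30 → [9, 4, 12, 20, 23, 30]

[9, 4, 12, 20, 23, 30]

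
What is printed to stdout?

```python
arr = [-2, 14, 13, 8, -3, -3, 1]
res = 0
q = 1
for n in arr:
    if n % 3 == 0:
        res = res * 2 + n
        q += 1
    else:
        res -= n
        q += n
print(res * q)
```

n=-2: not %3==0, res = 0-(-2) = 2; q=-1
n=14: not %3==0, res = 2-14 = -12; q=13
n=13: not %3==0, res = (-12)-13 = -25; q=26
n=8: not %3==0, res = (-25)-8 = -33; q=34
n=-3: %3==0, res = (-33)*2+(-3) = -69; q=35
n=-3: %3==0, res = (-69)*2+(-3) = -141; q=36
n=1: not %3==0, res = (-141)-1 = -142; q=37
res*q = (-142)*37 = -5254

-5254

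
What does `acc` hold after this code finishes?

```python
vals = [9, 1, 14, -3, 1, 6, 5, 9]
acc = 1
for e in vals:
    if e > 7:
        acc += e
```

33

e=9: >7, acc = 1+9 = 10
e=1: not >7
e=14: >7, acc = 10+14 = 24
e=-3: not >7
e=1: not >7
e=6: not >7
e=5: not >7
e=9: >7, acc = 24+9 = 33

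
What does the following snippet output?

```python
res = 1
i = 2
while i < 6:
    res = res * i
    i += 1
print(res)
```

i=2: res = 1*2 = 2
i=3: res = 2*3 = 6
i=4: res = 6*4 = 24
i=5: res = 24*5 = 120

120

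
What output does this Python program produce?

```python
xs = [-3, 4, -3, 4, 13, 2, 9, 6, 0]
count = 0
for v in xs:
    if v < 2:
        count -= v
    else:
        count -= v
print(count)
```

v=-3: <2, count = 0-(-3) = 3
v=4: not <2, count = 3-4 = -1
v=-3: <2, count = (-1)-(-3) = 2
v=4: not <2, count = 2-4 = -2
v=13: not <2, count = (-2)-13 = -15
v=2: not <2, count = (-15)-2 = -17
v=9: not <2, count = (-17)-9 = -26
v=6: not <2, count = (-26)-6 = -32
v=0: <2, count = (-32)-0 = -32

-32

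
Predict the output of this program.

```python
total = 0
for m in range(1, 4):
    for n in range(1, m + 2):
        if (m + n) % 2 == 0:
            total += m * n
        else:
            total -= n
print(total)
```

m=1,n=1: even sum, total = 0+1 = 1
m=1,n=2: odd sum, total = 1-2 = -1
m=2,n=1: odd sum, total = (-1)-1 = -2
m=2,n=2: even sum, total = (-2)+4 = 2
m=2,n=3: odd sum, total = 2-3 = -1
m=3,n=1: even sum, total = (-1)+3 = 2
m=3,n=2: odd sum, total = 2-2 = 0
m=3,n=3: even sum, total = 0+9 = 9
m=3,n=4: odd sum, total = 9-4 = 5

5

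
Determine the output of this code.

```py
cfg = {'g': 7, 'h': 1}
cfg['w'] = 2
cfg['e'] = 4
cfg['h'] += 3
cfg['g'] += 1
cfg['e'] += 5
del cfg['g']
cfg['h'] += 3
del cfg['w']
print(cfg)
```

cfg['w'] = 2 → {'g': 7, 'h': 1, 'w': 2}
cfg['e'] = 4 → {'g': 7, 'h': 1, 'w': 2, 'e': 4}
cfg['h'] = 1+3 = 4 → {'g': 7, 'h': 4, 'w': 2, 'e': 4}
cfg['g'] = 7+1 = 8 → {'g': 8, 'h': 4, 'w': 2, 'e': 4}
cfg['e'] = 4+5 = 9 → {'g': 8, 'h': 4, 'w': 2, 'e': 9}
del 'g' → {'h': 4, 'w': 2, 'e': 9}
cfg['h'] = 4+3 = 7 → {'h': 7, 'w': 2, 'e': 9}
del 'w' → {'h': 7, 'e': 9}

{'h': 7, 'e': 9}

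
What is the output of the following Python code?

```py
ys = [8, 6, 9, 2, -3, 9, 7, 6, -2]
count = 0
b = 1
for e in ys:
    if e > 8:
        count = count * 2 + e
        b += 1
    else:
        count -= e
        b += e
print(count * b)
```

-1026

e=8: not >8, count = 0-8 = -8; b=9
e=6: not >8, count = (-8)-6 = -14; b=15
e=9: >8, count = (-14)*2+9 = -19; b=16
e=2: not >8, count = (-19)-2 = -21; b=18
e=-3: not >8, count = (-21)-(-3) = -18; b=15
e=9: >8, count = (-18)*2+9 = -27; b=16
e=7: not >8, count = (-27)-7 = -34; b=23
e=6: not >8, count = (-34)-6 = -40; b=29
e=-2: not >8, count = (-40)-(-2) = -38; b=27
count*b = (-38)*27 = -1026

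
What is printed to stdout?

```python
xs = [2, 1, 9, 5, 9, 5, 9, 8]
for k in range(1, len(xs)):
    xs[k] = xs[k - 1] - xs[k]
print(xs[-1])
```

k=1: xs[1] = 2-1 = 1 → [2, 1, 9, 5, 9, 5, 9, 8]
k=2: xs[2] = 1-9 = -8 → [2, 1, -8, 5, 9, 5, 9, 8]
k=3: xs[3] = (-8)-5 = -13 → [2, 1, -8, -13, 9, 5, 9, 8]
k=4: xs[4] = (-13)-9 = -22 → [2, 1, -8, -13, -22, 5, 9, 8]
k=5: xs[5] = (-22)-5 = -27 → [2, 1, -8, -13, -22, -27, 9, 8]
k=6: xs[6] = (-27)-9 = -36 → [2, 1, -8, -13, -22, -27, -36, 8]
k=7: xs[7] = (-36)-8 = -44 → [2, 1, -8, -13, -22, -27, -36, -44]

-44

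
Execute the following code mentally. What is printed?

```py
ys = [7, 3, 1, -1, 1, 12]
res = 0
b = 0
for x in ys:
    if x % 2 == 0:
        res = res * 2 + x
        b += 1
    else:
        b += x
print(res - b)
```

x=7: not even; b=7
x=3: not even; b=10
x=1: not even; b=11
x=-1: not even; b=10
x=1: not even; b=11
x=12: even, res = 0*2+12 = 12; b=12
res-b = 12-12 = 0

0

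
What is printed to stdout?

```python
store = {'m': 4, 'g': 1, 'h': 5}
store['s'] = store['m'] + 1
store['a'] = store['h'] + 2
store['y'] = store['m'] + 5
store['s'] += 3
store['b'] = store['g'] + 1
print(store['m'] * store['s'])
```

32

store['s'] = store['m']+1 = 5 → {'m': 4, 'g': 1, 'h': 5, 's': 5}
store['a'] = store['h']+2 = 7 → {'m': 4, 'g': 1, 'h': 5, 's': 5, 'a': 7}
store['y'] = store['m']+5 = 9 → {'m': 4, 'g': 1, 'h': 5, 's': 5, 'a': 7, 'y': 9}
store['s'] = 5+3 = 8 → {'m': 4, 'g': 1, 'h': 5, 's': 8, 'a': 7, 'y': 9}
store['b'] = store['g']+1 = 2 → {'m': 4, 'g': 1, 'h': 5, 's': 8, 'a': 7, 'y': 9, 'b': 2}
store['m']*store['s'] = 4*8 = 32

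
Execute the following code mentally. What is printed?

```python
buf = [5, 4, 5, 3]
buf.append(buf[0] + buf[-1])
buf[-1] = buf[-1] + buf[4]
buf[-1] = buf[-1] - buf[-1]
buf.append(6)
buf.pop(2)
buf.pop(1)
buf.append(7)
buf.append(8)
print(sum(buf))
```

29

append buf[0]+buf[-1] = 5+3 = 8 → [5, 4, 5, 3, 8]
buf[-1] = buf[-1]+buf[4] = 8+8 = 16 → [5, 4, 5, 3, 16]
buf[-1] = buf[-1]-buf[-1] = 16-16 = 0 → [5, 4, 5, 3, 0]
append 6 → [5, 4, 5, 3, 0, 6]
pop(2) removes 5 → [5, 4, 3, 0, 6]
pop(1) removes 4 → [5, 3, 0, 6]
append 7 → [5, 3, 0, 6, 7]
append 8 → [5, 3, 0, 6, 7, 8]
sum = 29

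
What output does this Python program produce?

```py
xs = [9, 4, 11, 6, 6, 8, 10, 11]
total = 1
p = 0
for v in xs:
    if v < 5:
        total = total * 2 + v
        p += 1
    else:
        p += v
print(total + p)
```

v=9: not <5; p=9
v=4: <5, total = 1*2+4 = 6; p=10
v=11: not <5; p=21
v=6: not <5; p=27
v=6: not <5; p=33
v=8: not <5; p=41
v=10: not <5; p=51
v=11: not <5; p=62
total+p = 6+62 = 68

68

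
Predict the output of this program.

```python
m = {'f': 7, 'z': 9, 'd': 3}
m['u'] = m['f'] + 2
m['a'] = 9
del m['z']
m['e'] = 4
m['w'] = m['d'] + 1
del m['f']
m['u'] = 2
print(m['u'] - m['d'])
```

m['u'] = m['f']+2 = 9 → {'f': 7, 'z': 9, 'd': 3, 'u': 9}
m['a'] = 9 → {'f': 7, 'z': 9, 'd': 3, 'u': 9, 'a': 9}
del 'z' → {'f': 7, 'd': 3, 'u': 9, 'a': 9}
m['e'] = 4 → {'f': 7, 'd': 3, 'u': 9, 'a': 9, 'e': 4}
m['w'] = m['d']+1 = 4 → {'f': 7, 'd': 3, 'u': 9, 'a': 9, 'e': 4, 'w': 4}
del 'f' → {'d': 3, 'u': 9, 'a': 9, 'e': 4, 'w': 4}
m['u'] = 2 → {'d': 3, 'u': 2, 'a': 9, 'e': 4, 'w': 4}
m['u']-m['d'] = 2-3 = -1

-1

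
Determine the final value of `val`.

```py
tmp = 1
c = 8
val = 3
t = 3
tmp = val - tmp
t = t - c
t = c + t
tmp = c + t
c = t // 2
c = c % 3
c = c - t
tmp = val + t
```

tmp = 3-1 = 2
t = 3-8 = -5
t = 8+(-5) = 3
tmp = 8+3 = 11
c = 3//2 = 1
c = 1%3 = 1
c = 1-3 = -2
tmp = 3+3 = 6

3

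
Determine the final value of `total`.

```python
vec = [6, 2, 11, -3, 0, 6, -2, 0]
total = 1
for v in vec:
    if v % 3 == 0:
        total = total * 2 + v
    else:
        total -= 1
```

v=6: %3==0, total = 1*2+6 = 8
v=2: not %3==0, total = 8-1 = 7
v=11: not %3==0, total = 7-1 = 6
v=-3: %3==0, total = 6*2+(-3) = 9
v=0: %3==0, total = 9*2+0 = 18
v=6: %3==0, total = 18*2+6 = 42
v=-2: not %3==0, total = 42-1 = 41
v=0: %3==0, total = 41*2+0 = 82

82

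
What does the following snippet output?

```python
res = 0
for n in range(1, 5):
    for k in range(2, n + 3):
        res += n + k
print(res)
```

n=1,k=2: res = 0+3 = 3
n=1,k=3: res = 3+4 = 7
n=2,k=2: res = 7+4 = 11
n=2,k=3: res = 11+5 = 16
n=2,k=4: res = 16+6 = 22
n=3,k=2: res = 22+5 = 27
n=3,k=3: res = 27+6 = 33
n=3,k=4: res = 33+7 = 40
n=3,k=5: res = 40+8 = 48
n=4,k=2: res = 48+6 = 54
n=4,k=3: res = 54+7 = 61
n=4,k=4: res = 61+8 = 69
n=4,k=5: res = 69+9 = 78
n=4,k=6: res = 78+10 = 88

88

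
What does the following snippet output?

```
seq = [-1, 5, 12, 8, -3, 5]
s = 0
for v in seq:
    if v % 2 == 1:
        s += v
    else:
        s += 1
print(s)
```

v=-1: odd, s = 0+(-1) = -1
v=5: odd, s = (-1)+5 = 4
v=12: not odd, s = 4+1 = 5
v=8: not odd, s = 5+1 = 6
v=-3: odd, s = 6+(-3) = 3
v=5: odd, s = 3+5 = 8

8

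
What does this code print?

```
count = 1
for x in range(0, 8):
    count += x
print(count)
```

29

x=0: count = 1+0 = 1
x=1: count = 1+1 = 2
x=2: count = 2+2 = 4
x=3: count = 4+3 = 7
x=4: count = 7+4 = 11
x=5: count = 11+5 = 16
x=6: count = 16+6 = 22
x=7: count = 22+7 = 29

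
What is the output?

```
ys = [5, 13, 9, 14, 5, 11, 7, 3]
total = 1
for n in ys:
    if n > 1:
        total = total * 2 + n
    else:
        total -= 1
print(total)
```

n=5: >1, total = 1*2+5 = 7
n=13: >1, total = 7*2+13 = 27
n=9: >1, total = 27*2+9 = 63
n=14: >1, total = 63*2+14 = 140
n=5: >1, total = 140*2+5 = 285
n=11: >1, total = 285*2+11 = 581
n=7: >1, total = 581*2+7 = 1169
n=3: >1, total = 1169*2+3 = 2341

2341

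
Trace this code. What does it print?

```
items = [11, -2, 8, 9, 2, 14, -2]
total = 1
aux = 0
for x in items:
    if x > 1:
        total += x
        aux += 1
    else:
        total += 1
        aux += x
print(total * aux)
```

x=11: >1, total = 1+11 = 12; aux=1
x=-2: not >1, total = 12+1 = 13; aux=-1
x=8: >1, total = 13+8 = 21; aux=0
x=9: >1, total = 21+9 = 30; aux=1
x=2: >1, total = 30+2 = 32; aux=2
x=14: >1, total = 32+14 = 46; aux=3
x=-2: not >1, total = 46+1 = 47; aux=1
total*aux = 47*1 = 47

47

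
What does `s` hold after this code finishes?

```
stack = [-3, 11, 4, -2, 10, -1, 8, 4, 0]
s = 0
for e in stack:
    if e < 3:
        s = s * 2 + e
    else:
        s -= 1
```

-58

e=-3: <3, s = 0*2+(-3) = -3
e=11: not <3, s = (-3)-1 = -4
e=4: not <3, s = (-4)-1 = -5
e=-2: <3, s = (-5)*2+(-2) = -12
e=10: not <3, s = (-12)-1 = -13
e=-1: <3, s = (-13)*2+(-1) = -27
e=8: not <3, s = (-27)-1 = -28
e=4: not <3, s = (-28)-1 = -29
e=0: <3, s = (-29)*2+0 = -58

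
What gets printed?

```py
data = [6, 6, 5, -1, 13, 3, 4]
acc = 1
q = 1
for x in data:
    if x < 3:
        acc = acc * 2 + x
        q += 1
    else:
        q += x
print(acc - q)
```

-38

x=6: not <3; q=7
x=6: not <3; q=13
x=5: not <3; q=18
x=-1: <3, acc = 1*2+(-1) = 1; q=19
x=13: not <3; q=32
x=3: not <3; q=35
x=4: not <3; q=39
acc-q = 1-39 = -38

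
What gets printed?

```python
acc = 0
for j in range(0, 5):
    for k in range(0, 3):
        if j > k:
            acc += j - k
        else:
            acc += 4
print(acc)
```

43

j=0,k=0: not 0>0, acc = 0+4 = 4
j=0,k=1: not 0>1, acc = 4+4 = 8
j=0,k=2: not 0>2, acc = 8+4 = 12
j=1,k=0: 1>0, acc = 12+1 = 13
j=1,k=1: not 1>1, acc = 13+4 = 17
j=1,k=2: not 1>2, acc = 17+4 = 21
j=2,k=0: 2>0, acc = 21+2 = 23
j=2,k=1: 2>1, acc = 23+1 = 24
j=2,k=2: not 2>2, acc = 24+4 = 28
j=3,k=0: 3>0, acc = 28+3 = 31
j=3,k=1: 3>1, acc = 31+2 = 33
j=3,k=2: 3>2, acc = 33+1 = 34
j=4,k=0: 4>0, acc = 34+4 = 38
j=4,k=1: 4>1, acc = 38+3 = 41
j=4,k=2: 4>2, acc = 41+2 = 43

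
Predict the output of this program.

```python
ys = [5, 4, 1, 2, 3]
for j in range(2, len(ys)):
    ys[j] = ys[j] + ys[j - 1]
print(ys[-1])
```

j=2: ys[2] = 1+4 = 5 → [5, 4, 5, 2, 3]
j=3: ys[3] = 2+5 = 7 → [5, 4, 5, 7, 3]
j=4: ys[4] = 3+7 = 10 → [5, 4, 5, 7, 10]

10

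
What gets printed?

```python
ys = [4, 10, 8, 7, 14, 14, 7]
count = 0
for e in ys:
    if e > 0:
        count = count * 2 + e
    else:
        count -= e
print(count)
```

851

e=4: >0, count = 0*2+4 = 4
e=10: >0, count = 4*2+10 = 18
e=8: >0, count = 18*2+8 = 44
e=7: >0, count = 44*2+7 = 95
e=14: >0, count = 95*2+14 = 204
e=14: >0, count = 204*2+14 = 422
e=7: >0, count = 422*2+7 = 851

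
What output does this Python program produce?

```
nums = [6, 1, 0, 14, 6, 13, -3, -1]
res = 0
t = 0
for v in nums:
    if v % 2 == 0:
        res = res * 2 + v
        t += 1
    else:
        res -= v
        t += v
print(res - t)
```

v=6: even, res = 0*2+6 = 6; t=1
v=1: not even, res = 6-1 = 5; t=2
v=0: even, res = 5*2+0 = 10; t=3
v=14: even, res = 10*2+14 = 34; t=4
v=6: even, res = 34*2+6 = 74; t=5
v=13: not even, res = 74-13 = 61; t=18
v=-3: not even, res = 61-(-3) = 64; t=15
v=-1: not even, res = 64-(-1) = 65; t=14
res-t = 65-14 = 51

51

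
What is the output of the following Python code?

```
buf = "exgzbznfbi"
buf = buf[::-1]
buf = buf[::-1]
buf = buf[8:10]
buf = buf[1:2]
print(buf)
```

reverse → 'ibfnzbzgxe'
reverse → 'exgzbznfbi'
slice [8:10] → 'bi'
slice [1:2] → 'i'

i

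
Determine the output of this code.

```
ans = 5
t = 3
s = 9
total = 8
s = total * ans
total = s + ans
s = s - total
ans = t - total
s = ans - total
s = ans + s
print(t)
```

3

s = 8*5 = 40
total = 40+5 = 45
s = 40-45 = -5
ans = 3-45 = -42
s = (-42)-45 = -87
s = (-42)+(-87) = -129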